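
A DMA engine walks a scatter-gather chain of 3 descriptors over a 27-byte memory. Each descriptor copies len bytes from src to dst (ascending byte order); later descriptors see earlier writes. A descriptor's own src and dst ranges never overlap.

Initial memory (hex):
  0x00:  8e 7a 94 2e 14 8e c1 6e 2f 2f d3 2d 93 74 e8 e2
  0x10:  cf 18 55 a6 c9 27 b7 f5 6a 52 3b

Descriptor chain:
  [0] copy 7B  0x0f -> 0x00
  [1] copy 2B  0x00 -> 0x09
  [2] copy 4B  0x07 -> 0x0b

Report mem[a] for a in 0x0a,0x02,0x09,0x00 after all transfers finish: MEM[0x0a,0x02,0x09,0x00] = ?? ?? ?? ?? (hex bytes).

MEM[0x0a,0x02,0x09,0x00] = cf 18 e2 e2

#0 dst[0x00+7] := {0xe2,0xcf,0x18,0x55,0xa6,0xc9,0x27}
#1 dst[0x09+2] := {0xe2,0xcf}
#2 dst[0x0b+4] := {0x6e,0x2f,0xe2,0xcf}
query mem[0x0a]=0xcf, mem[0x02]=0x18, mem[0x09]=0xe2, mem[0x00]=0xe2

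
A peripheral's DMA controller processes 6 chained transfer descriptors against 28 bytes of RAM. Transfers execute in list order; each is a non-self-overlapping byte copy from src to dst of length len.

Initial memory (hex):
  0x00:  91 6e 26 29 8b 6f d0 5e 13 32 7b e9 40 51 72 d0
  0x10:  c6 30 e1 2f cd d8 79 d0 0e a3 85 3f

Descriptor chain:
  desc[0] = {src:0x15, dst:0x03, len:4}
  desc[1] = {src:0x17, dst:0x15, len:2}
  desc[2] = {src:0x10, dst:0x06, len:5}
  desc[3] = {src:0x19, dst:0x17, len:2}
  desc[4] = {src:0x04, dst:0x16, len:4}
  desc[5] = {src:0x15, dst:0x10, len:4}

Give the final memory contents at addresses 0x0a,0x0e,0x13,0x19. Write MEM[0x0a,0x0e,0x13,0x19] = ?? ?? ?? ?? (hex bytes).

MEM[0x0a,0x0e,0x13,0x19] = cd 72 c6 30

  after D0: wrote 4B at 0x03 = d879d00e
  after D1: wrote 2B at 0x15 = d00e
  after D2: wrote 5B at 0x06 = c630e12fcd
  after D3: wrote 2B at 0x17 = a385
  after D4: wrote 4B at 0x16 = 79d0c630
  after D5: wrote 4B at 0x10 = d079d0c6
query mem[0x0a]=0xcd, mem[0x0e]=0x72, mem[0x13]=0xc6, mem[0x19]=0x30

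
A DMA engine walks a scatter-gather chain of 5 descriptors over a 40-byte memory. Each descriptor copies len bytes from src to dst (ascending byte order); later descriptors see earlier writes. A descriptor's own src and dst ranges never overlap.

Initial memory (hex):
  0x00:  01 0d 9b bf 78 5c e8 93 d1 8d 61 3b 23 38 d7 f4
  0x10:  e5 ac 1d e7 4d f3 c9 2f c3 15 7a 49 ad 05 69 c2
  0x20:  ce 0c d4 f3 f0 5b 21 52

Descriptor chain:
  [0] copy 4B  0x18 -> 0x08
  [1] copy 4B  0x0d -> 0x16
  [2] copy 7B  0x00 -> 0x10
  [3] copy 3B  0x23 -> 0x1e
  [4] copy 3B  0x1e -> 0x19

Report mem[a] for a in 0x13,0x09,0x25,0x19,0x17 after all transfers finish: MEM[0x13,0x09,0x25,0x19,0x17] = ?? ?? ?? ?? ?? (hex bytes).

  after D0: wrote 4B at 0x08 = c3157a49
  after D1: wrote 4B at 0x16 = 38d7f4e5
  after D2: wrote 7B at 0x10 = 010d9bbf785ce8
  after D3: wrote 3B at 0x1e = f3f05b
  after D4: wrote 3B at 0x19 = f3f05b
query mem[0x13]=0xbf, mem[0x09]=0x15, mem[0x25]=0x5b, mem[0x19]=0xf3, mem[0x17]=0xd7

MEM[0x13,0x09,0x25,0x19,0x17] = bf 15 5b f3 d7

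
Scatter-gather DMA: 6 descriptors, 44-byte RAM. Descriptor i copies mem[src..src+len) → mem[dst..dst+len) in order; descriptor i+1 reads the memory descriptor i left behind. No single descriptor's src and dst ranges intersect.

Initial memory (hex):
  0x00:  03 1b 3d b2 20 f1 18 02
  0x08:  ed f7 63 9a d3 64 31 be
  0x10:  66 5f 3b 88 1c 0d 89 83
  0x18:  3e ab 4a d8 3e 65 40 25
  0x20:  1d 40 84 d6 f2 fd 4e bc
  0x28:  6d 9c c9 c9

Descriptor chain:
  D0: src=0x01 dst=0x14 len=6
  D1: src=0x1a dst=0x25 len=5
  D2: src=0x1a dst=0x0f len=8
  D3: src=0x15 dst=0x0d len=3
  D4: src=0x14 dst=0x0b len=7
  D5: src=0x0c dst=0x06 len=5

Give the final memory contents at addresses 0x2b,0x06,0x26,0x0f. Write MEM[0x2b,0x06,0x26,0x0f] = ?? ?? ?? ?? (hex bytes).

D0: mem[0x14..0x19] <- [1b 3d b2 20 f1 18]
D1: mem[0x25..0x29] <- [4a d8 3e 65 40]
D2: mem[0x0f..0x16] <- [4a d8 3e 65 40 25 1d 40]
D3: mem[0x0d..0x0f] <- [1d 40 20]
D4: mem[0x0b..0x11] <- [25 1d 40 20 f1 18 4a]
D5: mem[0x06..0x0a] <- [1d 40 20 f1 18]
query mem[0x2b]=0xc9, mem[0x06]=0x1d, mem[0x26]=0xd8, mem[0x0f]=0xf1

MEM[0x2b,0x06,0x26,0x0f] = c9 1d d8 f1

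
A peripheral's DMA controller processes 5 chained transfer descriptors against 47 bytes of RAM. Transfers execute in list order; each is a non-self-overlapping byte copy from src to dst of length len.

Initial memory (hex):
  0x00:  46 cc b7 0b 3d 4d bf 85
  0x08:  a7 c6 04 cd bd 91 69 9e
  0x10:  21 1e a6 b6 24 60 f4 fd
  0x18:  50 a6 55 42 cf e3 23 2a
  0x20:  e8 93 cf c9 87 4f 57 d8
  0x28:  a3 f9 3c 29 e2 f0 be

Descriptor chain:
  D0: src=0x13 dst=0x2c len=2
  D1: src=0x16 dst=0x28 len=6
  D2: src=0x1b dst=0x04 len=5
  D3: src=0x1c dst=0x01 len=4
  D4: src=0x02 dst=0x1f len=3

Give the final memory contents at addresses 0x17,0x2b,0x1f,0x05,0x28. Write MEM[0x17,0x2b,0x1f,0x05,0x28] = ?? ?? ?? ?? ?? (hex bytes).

MEM[0x17,0x2b,0x1f,0x05,0x28] = fd a6 e3 cf f4

[0] 0x13->0x2c len=2 : b6 24
[1] 0x16->0x28 len=6 : f4 fd 50 a6 55 42
[2] 0x1b->0x04 len=5 : 42 cf e3 23 2a
[3] 0x1c->0x01 len=4 : cf e3 23 2a
[4] 0x02->0x1f len=3 : e3 23 2a
query mem[0x17]=0xfd, mem[0x2b]=0xa6, mem[0x1f]=0xe3, mem[0x05]=0xcf, mem[0x28]=0xf4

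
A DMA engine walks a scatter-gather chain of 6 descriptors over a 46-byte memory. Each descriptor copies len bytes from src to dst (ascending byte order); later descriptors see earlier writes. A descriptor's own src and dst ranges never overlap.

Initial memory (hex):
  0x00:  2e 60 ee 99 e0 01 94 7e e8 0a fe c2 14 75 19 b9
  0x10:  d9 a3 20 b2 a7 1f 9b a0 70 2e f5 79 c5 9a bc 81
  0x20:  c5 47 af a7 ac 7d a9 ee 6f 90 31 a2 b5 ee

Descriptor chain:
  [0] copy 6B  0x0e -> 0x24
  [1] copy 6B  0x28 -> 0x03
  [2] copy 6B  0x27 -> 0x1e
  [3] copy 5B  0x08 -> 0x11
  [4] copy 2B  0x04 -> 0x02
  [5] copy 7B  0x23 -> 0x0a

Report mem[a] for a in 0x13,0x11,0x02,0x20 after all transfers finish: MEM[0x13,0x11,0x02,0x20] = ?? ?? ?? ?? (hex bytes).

#0 dst[0x24+6] := {0x19,0xb9,0xd9,0xa3,0x20,0xb2}
#1 dst[0x03+6] := {0x20,0xb2,0x31,0xa2,0xb5,0xee}
#2 dst[0x1e+6] := {0xa3,0x20,0xb2,0x31,0xa2,0xb5}
#3 dst[0x11+5] := {0xee,0x0a,0xfe,0xc2,0x14}
#4 dst[0x02+2] := {0xb2,0x31}
#5 dst[0x0a+7] := {0xb5,0x19,0xb9,0xd9,0xa3,0x20,0xb2}
query mem[0x13]=0xfe, mem[0x11]=0xee, mem[0x02]=0xb2, mem[0x20]=0xb2

MEM[0x13,0x11,0x02,0x20] = fe ee b2 b2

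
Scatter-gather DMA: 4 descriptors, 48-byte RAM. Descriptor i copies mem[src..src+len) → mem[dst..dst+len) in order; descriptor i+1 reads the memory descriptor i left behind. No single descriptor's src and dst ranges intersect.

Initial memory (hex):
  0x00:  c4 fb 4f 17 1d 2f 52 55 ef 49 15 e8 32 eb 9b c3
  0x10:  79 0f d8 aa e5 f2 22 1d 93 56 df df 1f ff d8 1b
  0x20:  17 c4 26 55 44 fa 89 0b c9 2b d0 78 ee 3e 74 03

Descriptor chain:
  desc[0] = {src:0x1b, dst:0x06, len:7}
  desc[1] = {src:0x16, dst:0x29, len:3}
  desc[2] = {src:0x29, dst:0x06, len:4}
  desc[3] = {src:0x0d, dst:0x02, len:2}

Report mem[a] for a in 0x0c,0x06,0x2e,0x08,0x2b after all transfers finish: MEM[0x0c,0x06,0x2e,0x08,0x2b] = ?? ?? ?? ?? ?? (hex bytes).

MEM[0x0c,0x06,0x2e,0x08,0x2b] = c4 22 74 93 93

D0: mem[0x06..0x0c] <- [df 1f ff d8 1b 17 c4]
D1: mem[0x29..0x2b] <- [22 1d 93]
D2: mem[0x06..0x09] <- [22 1d 93 ee]
D3: mem[0x02..0x03] <- [eb 9b]
query mem[0x0c]=0xc4, mem[0x06]=0x22, mem[0x2e]=0x74, mem[0x08]=0x93, mem[0x2b]=0x93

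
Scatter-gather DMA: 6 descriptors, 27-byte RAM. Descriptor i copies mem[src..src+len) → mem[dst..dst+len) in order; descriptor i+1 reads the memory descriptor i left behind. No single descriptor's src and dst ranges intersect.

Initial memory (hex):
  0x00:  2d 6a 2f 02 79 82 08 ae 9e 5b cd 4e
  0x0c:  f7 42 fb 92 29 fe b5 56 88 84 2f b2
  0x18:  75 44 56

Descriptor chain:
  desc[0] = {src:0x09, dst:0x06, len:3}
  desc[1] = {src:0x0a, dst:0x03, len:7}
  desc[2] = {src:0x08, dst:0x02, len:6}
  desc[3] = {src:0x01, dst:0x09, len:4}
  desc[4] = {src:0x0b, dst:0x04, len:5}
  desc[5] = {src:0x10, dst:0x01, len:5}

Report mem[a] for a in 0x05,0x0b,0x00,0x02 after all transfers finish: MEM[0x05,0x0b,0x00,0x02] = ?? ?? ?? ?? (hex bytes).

[0] 0x09->0x06 len=3 : 5b cd 4e
[1] 0x0a->0x03 len=7 : cd 4e f7 42 fb 92 29
[2] 0x08->0x02 len=6 : 92 29 cd 4e f7 42
[3] 0x01->0x09 len=4 : 6a 92 29 cd
[4] 0x0b->0x04 len=5 : 29 cd 42 fb 92
[5] 0x10->0x01 len=5 : 29 fe b5 56 88
query mem[0x05]=0x88, mem[0x0b]=0x29, mem[0x00]=0x2d, mem[0x02]=0xfe

MEM[0x05,0x0b,0x00,0x02] = 88 29 2d fe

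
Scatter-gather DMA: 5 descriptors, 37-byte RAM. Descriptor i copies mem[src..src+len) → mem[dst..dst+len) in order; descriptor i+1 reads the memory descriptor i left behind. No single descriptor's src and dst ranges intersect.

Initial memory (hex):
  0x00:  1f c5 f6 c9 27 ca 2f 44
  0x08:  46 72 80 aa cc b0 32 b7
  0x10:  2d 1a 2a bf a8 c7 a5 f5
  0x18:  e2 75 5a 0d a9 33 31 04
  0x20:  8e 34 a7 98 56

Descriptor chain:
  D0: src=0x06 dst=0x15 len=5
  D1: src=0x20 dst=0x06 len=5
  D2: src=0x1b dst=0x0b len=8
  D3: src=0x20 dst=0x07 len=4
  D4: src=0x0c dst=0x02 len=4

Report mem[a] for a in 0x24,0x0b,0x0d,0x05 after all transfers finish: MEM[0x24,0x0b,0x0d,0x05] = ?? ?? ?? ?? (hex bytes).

D0: mem[0x15..0x19] <- [2f 44 46 72 80]
D1: mem[0x06..0x0a] <- [8e 34 a7 98 56]
D2: mem[0x0b..0x12] <- [0d a9 33 31 04 8e 34 a7]
D3: mem[0x07..0x0a] <- [8e 34 a7 98]
D4: mem[0x02..0x05] <- [a9 33 31 04]
query mem[0x24]=0x56, mem[0x0b]=0x0d, mem[0x0d]=0x33, mem[0x05]=0x04

MEM[0x24,0x0b,0x0d,0x05] = 56 0d 33 04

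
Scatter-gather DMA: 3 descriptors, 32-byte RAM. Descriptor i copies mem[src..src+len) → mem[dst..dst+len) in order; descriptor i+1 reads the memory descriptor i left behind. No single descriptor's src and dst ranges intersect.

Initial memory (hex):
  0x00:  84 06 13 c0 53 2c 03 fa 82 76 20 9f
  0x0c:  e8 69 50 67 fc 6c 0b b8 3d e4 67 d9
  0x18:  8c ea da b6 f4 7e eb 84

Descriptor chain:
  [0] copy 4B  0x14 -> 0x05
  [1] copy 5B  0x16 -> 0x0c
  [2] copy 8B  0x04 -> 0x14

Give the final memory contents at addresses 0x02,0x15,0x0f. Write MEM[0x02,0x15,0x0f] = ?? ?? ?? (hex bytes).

MEM[0x02,0x15,0x0f] = 13 3d ea

#0 dst[0x05+4] := {0x3d,0xe4,0x67,0xd9}
#1 dst[0x0c+5] := {0x67,0xd9,0x8c,0xea,0xda}
#2 dst[0x14+8] := {0x53,0x3d,0xe4,0x67,0xd9,0x76,0x20,0x9f}
query mem[0x02]=0x13, mem[0x15]=0x3d, mem[0x0f]=0xea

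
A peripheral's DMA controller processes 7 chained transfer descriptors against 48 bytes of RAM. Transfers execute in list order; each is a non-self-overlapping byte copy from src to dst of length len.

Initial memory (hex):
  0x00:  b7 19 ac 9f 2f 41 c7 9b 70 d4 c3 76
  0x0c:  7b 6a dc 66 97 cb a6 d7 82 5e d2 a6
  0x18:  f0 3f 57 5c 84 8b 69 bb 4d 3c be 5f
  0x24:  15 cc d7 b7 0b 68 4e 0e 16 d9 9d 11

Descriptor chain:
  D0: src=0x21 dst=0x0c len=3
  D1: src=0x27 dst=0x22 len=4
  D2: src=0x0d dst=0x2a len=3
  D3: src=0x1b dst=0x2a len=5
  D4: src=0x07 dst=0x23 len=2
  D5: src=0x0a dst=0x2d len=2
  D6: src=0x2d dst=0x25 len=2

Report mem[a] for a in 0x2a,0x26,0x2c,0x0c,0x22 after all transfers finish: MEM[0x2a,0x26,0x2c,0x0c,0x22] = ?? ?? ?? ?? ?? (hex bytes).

[0] 0x21->0x0c len=3 : 3c be 5f
[1] 0x27->0x22 len=4 : b7 0b 68 4e
[2] 0x0d->0x2a len=3 : be 5f 66
[3] 0x1b->0x2a len=5 : 5c 84 8b 69 bb
[4] 0x07->0x23 len=2 : 9b 70
[5] 0x0a->0x2d len=2 : c3 76
[6] 0x2d->0x25 len=2 : c3 76
query mem[0x2a]=0x5c, mem[0x26]=0x76, mem[0x2c]=0x8b, mem[0x0c]=0x3c, mem[0x22]=0xb7

MEM[0x2a,0x26,0x2c,0x0c,0x22] = 5c 76 8b 3c b7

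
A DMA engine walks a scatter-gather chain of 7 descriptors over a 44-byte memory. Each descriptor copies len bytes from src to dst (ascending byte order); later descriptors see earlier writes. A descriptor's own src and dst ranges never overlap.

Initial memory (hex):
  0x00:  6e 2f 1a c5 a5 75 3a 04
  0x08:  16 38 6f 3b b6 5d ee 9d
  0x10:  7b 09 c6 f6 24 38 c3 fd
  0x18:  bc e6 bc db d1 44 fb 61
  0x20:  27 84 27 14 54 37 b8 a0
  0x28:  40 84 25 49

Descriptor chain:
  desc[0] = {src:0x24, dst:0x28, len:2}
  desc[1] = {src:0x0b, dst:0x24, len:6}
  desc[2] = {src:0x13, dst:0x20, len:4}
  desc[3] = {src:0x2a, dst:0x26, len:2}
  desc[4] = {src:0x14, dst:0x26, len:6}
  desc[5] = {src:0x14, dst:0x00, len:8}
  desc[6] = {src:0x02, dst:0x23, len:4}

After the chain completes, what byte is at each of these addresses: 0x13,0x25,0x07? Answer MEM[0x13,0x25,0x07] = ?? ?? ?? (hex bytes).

MEM[0x13,0x25,0x07] = f6 bc db

  after D0: wrote 2B at 0x28 = 5437
  after D1: wrote 6B at 0x24 = 3bb65dee9d7b
  after D2: wrote 4B at 0x20 = f62438c3
  after D3: wrote 2B at 0x26 = 2549
  after D4: wrote 6B at 0x26 = 2438c3fdbce6
  after D5: wrote 8B at 0x00 = 2438c3fdbce6bcdb
  after D6: wrote 4B at 0x23 = c3fdbce6
query mem[0x13]=0xf6, mem[0x25]=0xbc, mem[0x07]=0xdb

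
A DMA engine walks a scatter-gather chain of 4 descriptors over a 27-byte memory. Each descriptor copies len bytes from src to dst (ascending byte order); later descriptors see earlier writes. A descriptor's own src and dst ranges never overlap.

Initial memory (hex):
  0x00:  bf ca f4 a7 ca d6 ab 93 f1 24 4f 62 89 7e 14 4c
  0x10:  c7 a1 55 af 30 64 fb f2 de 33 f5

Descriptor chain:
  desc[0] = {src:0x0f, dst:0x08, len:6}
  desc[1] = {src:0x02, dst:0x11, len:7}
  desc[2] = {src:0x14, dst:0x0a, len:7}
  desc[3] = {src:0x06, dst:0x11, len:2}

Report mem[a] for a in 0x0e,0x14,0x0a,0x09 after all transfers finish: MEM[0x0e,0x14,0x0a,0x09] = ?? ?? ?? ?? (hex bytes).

#0 dst[0x08+6] := {0x4c,0xc7,0xa1,0x55,0xaf,0x30}
#1 dst[0x11+7] := {0xf4,0xa7,0xca,0xd6,0xab,0x93,0x4c}
#2 dst[0x0a+7] := {0xd6,0xab,0x93,0x4c,0xde,0x33,0xf5}
#3 dst[0x11+2] := {0xab,0x93}
query mem[0x0e]=0xde, mem[0x14]=0xd6, mem[0x0a]=0xd6, mem[0x09]=0xc7

MEM[0x0e,0x14,0x0a,0x09] = de d6 d6 c7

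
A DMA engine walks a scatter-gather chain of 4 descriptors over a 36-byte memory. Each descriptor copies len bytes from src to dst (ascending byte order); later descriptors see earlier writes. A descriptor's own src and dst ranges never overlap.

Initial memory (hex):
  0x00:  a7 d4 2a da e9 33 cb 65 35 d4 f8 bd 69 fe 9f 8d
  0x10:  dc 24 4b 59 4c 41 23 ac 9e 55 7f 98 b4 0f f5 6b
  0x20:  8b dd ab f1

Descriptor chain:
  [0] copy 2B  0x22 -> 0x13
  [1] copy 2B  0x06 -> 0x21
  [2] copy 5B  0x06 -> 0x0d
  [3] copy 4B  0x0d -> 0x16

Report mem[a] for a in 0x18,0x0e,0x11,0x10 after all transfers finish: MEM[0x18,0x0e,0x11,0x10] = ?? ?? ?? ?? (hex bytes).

MEM[0x18,0x0e,0x11,0x10] = 35 65 f8 d4

#0 dst[0x13+2] := {0xab,0xf1}
#1 dst[0x21+2] := {0xcb,0x65}
#2 dst[0x0d+5] := {0xcb,0x65,0x35,0xd4,0xf8}
#3 dst[0x16+4] := {0xcb,0x65,0x35,0xd4}
query mem[0x18]=0x35, mem[0x0e]=0x65, mem[0x11]=0xf8, mem[0x10]=0xd4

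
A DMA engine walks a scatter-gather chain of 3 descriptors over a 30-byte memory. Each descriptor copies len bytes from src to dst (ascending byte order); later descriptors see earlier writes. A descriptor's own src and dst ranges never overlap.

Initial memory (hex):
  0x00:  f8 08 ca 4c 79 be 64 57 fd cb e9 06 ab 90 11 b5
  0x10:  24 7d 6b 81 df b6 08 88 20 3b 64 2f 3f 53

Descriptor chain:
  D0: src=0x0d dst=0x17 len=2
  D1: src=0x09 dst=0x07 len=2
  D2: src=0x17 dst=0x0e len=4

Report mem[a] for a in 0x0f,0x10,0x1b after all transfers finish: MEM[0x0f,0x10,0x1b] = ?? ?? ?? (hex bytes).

MEM[0x0f,0x10,0x1b] = 11 3b 2f

  after D0: wrote 2B at 0x17 = 9011
  after D1: wrote 2B at 0x07 = cbe9
  after D2: wrote 4B at 0x0e = 90113b64
query mem[0x0f]=0x11, mem[0x10]=0x3b, mem[0x1b]=0x2f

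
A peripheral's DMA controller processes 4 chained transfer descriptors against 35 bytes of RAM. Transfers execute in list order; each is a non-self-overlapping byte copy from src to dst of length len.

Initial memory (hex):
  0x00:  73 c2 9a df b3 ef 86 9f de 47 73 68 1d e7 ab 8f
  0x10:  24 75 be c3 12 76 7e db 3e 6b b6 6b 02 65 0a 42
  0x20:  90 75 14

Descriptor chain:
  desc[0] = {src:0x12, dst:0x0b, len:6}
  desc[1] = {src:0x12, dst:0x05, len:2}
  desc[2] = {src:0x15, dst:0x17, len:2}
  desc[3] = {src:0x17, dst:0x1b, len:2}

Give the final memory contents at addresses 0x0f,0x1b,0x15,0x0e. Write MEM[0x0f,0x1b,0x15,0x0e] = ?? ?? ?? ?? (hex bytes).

[0] 0x12->0x0b len=6 : be c3 12 76 7e db
[1] 0x12->0x05 len=2 : be c3
[2] 0x15->0x17 len=2 : 76 7e
[3] 0x17->0x1b len=2 : 76 7e
query mem[0x0f]=0x7e, mem[0x1b]=0x76, mem[0x15]=0x76, mem[0x0e]=0x76

MEM[0x0f,0x1b,0x15,0x0e] = 7e 76 76 76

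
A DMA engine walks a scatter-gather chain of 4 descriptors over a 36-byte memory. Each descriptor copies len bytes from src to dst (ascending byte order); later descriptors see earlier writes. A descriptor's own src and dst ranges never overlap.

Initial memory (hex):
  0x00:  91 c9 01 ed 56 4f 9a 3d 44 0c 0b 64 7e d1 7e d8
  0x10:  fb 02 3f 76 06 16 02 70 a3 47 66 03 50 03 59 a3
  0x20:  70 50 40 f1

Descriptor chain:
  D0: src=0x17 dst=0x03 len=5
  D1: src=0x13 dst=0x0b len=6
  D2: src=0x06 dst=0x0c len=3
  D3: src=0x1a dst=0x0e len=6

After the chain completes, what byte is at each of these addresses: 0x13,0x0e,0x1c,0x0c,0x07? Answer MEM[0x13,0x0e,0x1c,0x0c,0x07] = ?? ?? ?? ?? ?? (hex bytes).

MEM[0x13,0x0e,0x1c,0x0c,0x07] = a3 66 50 66 03

#0 dst[0x03+5] := {0x70,0xa3,0x47,0x66,0x03}
#1 dst[0x0b+6] := {0x76,0x06,0x16,0x02,0x70,0xa3}
#2 dst[0x0c+3] := {0x66,0x03,0x44}
#3 dst[0x0e+6] := {0x66,0x03,0x50,0x03,0x59,0xa3}
query mem[0x13]=0xa3, mem[0x0e]=0x66, mem[0x1c]=0x50, mem[0x0c]=0x66, mem[0x07]=0x03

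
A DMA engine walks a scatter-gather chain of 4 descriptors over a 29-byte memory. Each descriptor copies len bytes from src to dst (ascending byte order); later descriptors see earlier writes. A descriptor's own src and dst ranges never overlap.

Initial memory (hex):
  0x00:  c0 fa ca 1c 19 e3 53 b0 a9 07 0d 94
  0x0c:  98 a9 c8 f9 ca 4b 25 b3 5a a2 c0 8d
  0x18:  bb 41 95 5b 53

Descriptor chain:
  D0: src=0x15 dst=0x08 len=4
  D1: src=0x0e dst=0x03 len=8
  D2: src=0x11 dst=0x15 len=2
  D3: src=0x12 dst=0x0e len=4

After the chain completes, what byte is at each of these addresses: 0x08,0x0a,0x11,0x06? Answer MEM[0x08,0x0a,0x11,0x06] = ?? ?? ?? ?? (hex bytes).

MEM[0x08,0x0a,0x11,0x06] = b3 a2 4b 4b

[0] 0x15->0x08 len=4 : a2 c0 8d bb
[1] 0x0e->0x03 len=8 : c8 f9 ca 4b 25 b3 5a a2
[2] 0x11->0x15 len=2 : 4b 25
[3] 0x12->0x0e len=4 : 25 b3 5a 4b
query mem[0x08]=0xb3, mem[0x0a]=0xa2, mem[0x11]=0x4b, mem[0x06]=0x4b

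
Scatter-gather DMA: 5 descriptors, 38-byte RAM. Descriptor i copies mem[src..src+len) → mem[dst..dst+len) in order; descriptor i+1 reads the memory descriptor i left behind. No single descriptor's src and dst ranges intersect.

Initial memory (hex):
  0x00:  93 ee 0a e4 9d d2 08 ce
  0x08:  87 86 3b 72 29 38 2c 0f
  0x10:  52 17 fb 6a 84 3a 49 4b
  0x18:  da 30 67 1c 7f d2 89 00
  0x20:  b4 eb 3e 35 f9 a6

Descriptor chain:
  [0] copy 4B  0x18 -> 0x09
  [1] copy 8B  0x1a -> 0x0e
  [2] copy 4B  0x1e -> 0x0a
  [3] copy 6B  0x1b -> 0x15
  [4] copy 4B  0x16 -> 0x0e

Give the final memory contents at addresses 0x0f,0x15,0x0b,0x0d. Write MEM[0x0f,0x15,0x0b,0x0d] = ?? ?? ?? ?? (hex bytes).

MEM[0x0f,0x15,0x0b,0x0d] = d2 1c 00 eb

#0 dst[0x09+4] := {0xda,0x30,0x67,0x1c}
#1 dst[0x0e+8] := {0x67,0x1c,0x7f,0xd2,0x89,0x00,0xb4,0xeb}
#2 dst[0x0a+4] := {0x89,0x00,0xb4,0xeb}
#3 dst[0x15+6] := {0x1c,0x7f,0xd2,0x89,0x00,0xb4}
#4 dst[0x0e+4] := {0x7f,0xd2,0x89,0x00}
query mem[0x0f]=0xd2, mem[0x15]=0x1c, mem[0x0b]=0x00, mem[0x0d]=0xeb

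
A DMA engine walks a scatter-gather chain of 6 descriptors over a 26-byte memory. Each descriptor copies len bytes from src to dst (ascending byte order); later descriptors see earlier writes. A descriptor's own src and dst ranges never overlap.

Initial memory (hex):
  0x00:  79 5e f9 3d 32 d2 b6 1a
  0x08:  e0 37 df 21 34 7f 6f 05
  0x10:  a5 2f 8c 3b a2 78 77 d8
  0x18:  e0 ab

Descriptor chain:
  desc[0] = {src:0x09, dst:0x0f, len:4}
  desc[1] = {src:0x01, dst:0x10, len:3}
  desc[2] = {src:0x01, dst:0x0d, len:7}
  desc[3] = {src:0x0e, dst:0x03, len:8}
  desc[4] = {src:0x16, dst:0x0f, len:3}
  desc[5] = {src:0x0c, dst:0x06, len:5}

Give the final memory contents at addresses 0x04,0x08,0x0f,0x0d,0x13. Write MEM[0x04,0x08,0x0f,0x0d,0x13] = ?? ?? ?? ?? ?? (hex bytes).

[0] 0x09->0x0f len=4 : 37 df 21 34
[1] 0x01->0x10 len=3 : 5e f9 3d
[2] 0x01->0x0d len=7 : 5e f9 3d 32 d2 b6 1a
[3] 0x0e->0x03 len=8 : f9 3d 32 d2 b6 1a a2 78
[4] 0x16->0x0f len=3 : 77 d8 e0
[5] 0x0c->0x06 len=5 : 34 5e f9 77 d8
query mem[0x04]=0x3d, mem[0x08]=0xf9, mem[0x0f]=0x77, mem[0x0d]=0x5e, mem[0x13]=0x1a

MEM[0x04,0x08,0x0f,0x0d,0x13] = 3d f9 77 5e 1a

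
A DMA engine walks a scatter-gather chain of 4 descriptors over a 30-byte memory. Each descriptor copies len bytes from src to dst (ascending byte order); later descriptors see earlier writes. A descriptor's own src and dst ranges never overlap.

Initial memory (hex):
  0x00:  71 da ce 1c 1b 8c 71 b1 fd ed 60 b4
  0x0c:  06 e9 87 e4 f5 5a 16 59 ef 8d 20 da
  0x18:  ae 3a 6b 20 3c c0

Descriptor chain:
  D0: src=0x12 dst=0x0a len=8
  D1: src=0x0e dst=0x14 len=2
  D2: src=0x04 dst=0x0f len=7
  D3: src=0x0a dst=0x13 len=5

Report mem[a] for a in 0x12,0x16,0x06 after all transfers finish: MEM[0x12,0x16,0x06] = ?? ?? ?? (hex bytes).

MEM[0x12,0x16,0x06] = b1 8d 71

  after D0: wrote 8B at 0x0a = 1659ef8d20daae3a
  after D1: wrote 2B at 0x14 = 20da
  after D2: wrote 7B at 0x0f = 1b8c71b1fded16
  after D3: wrote 5B at 0x13 = 1659ef8d20
query mem[0x12]=0xb1, mem[0x16]=0x8d, mem[0x06]=0x71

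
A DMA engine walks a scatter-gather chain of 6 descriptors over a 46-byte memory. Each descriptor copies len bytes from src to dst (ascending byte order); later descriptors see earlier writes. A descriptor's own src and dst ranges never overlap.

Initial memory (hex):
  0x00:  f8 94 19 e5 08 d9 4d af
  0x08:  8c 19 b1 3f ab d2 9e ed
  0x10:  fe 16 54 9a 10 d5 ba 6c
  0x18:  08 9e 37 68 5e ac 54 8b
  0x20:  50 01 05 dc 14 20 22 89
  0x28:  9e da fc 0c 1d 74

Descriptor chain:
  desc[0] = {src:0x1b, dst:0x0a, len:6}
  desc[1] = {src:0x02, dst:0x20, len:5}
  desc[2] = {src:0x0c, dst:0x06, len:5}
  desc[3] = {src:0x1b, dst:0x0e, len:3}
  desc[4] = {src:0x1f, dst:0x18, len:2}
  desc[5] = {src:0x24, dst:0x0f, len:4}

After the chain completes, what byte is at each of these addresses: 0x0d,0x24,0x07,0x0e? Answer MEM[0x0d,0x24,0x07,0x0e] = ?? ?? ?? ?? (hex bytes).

[0] 0x1b->0x0a len=6 : 68 5e ac 54 8b 50
[1] 0x02->0x20 len=5 : 19 e5 08 d9 4d
[2] 0x0c->0x06 len=5 : ac 54 8b 50 fe
[3] 0x1b->0x0e len=3 : 68 5e ac
[4] 0x1f->0x18 len=2 : 8b 19
[5] 0x24->0x0f len=4 : 4d 20 22 89
query mem[0x0d]=0x54, mem[0x24]=0x4d, mem[0x07]=0x54, mem[0x0e]=0x68

MEM[0x0d,0x24,0x07,0x0e] = 54 4d 54 68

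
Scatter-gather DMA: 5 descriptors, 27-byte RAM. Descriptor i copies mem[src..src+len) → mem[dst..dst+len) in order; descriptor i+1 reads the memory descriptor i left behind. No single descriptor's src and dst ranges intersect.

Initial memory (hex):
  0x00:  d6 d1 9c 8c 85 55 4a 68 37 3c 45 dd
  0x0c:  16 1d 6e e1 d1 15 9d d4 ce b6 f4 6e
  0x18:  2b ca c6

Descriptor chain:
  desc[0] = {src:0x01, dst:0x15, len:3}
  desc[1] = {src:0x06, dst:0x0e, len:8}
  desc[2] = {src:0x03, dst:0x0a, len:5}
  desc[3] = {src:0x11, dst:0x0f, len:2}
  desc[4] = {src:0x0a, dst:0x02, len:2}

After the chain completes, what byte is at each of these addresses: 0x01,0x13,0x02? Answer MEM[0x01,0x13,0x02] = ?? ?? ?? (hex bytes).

  after D0: wrote 3B at 0x15 = d19c8c
  after D1: wrote 8B at 0x0e = 4a68373c45dd161d
  after D2: wrote 5B at 0x0a = 8c85554a68
  after D3: wrote 2B at 0x0f = 3c45
  after D4: wrote 2B at 0x02 = 8c85
query mem[0x01]=0xd1, mem[0x13]=0xdd, mem[0x02]=0x8c

MEM[0x01,0x13,0x02] = d1 dd 8c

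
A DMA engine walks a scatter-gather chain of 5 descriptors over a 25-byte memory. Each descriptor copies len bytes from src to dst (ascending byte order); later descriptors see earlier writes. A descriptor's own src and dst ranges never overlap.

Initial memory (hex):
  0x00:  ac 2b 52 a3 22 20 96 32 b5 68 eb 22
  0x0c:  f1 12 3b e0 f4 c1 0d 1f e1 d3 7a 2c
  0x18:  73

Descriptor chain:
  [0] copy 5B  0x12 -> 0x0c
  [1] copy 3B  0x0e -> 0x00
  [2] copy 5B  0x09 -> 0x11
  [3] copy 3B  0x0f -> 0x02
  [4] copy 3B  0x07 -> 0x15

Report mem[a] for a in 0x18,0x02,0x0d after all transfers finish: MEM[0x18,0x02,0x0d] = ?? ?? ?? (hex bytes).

  after D0: wrote 5B at 0x0c = 0d1fe1d37a
  after D1: wrote 3B at 0x00 = e1d37a
  after D2: wrote 5B at 0x11 = 68eb220d1f
  after D3: wrote 3B at 0x02 = d37a68
  after D4: wrote 3B at 0x15 = 32b568
query mem[0x18]=0x73, mem[0x02]=0xd3, mem[0x0d]=0x1f

MEM[0x18,0x02,0x0d] = 73 d3 1f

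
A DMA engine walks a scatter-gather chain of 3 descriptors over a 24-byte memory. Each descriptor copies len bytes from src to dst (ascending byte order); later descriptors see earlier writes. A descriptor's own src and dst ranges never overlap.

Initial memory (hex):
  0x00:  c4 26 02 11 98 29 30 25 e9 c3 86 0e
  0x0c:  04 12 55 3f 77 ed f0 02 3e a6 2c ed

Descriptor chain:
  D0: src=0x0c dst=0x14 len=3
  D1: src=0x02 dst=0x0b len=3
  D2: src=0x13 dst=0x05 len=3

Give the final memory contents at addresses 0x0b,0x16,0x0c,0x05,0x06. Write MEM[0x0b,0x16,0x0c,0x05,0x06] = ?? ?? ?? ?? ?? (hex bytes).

MEM[0x0b,0x16,0x0c,0x05,0x06] = 02 55 11 02 04

[0] 0x0c->0x14 len=3 : 04 12 55
[1] 0x02->0x0b len=3 : 02 11 98
[2] 0x13->0x05 len=3 : 02 04 12
query mem[0x0b]=0x02, mem[0x16]=0x55, mem[0x0c]=0x11, mem[0x05]=0x02, mem[0x06]=0x04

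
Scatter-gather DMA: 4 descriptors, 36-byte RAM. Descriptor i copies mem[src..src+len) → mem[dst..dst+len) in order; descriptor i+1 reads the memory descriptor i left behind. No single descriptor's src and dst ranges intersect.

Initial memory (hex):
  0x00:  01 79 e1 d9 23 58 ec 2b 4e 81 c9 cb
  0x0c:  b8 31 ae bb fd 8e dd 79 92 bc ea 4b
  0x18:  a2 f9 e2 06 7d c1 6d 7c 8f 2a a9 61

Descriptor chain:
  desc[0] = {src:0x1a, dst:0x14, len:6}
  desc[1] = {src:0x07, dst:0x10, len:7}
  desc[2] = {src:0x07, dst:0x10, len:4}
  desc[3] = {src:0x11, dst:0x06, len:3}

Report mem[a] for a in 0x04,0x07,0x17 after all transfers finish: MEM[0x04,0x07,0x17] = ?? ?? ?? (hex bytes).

  after D0: wrote 6B at 0x14 = e2067dc16d7c
  after D1: wrote 7B at 0x10 = 2b4e81c9cbb831
  after D2: wrote 4B at 0x10 = 2b4e81c9
  after D3: wrote 3B at 0x06 = 4e81c9
query mem[0x04]=0x23, mem[0x07]=0x81, mem[0x17]=0xc1

MEM[0x04,0x07,0x17] = 23 81 c1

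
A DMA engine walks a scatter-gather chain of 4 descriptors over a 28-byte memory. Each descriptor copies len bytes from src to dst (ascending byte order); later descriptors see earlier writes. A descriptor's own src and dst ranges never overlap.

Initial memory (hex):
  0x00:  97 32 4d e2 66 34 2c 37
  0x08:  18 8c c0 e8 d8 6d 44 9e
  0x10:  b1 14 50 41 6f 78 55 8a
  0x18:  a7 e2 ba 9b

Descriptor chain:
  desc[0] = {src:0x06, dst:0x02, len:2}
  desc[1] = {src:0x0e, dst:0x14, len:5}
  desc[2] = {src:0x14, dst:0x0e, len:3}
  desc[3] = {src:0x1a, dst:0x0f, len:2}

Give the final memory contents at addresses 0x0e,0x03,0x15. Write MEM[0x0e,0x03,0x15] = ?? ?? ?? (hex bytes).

MEM[0x0e,0x03,0x15] = 44 37 9e

#0 dst[0x02+2] := {0x2c,0x37}
#1 dst[0x14+5] := {0x44,0x9e,0xb1,0x14,0x50}
#2 dst[0x0e+3] := {0x44,0x9e,0xb1}
#3 dst[0x0f+2] := {0xba,0x9b}
query mem[0x0e]=0x44, mem[0x03]=0x37, mem[0x15]=0x9e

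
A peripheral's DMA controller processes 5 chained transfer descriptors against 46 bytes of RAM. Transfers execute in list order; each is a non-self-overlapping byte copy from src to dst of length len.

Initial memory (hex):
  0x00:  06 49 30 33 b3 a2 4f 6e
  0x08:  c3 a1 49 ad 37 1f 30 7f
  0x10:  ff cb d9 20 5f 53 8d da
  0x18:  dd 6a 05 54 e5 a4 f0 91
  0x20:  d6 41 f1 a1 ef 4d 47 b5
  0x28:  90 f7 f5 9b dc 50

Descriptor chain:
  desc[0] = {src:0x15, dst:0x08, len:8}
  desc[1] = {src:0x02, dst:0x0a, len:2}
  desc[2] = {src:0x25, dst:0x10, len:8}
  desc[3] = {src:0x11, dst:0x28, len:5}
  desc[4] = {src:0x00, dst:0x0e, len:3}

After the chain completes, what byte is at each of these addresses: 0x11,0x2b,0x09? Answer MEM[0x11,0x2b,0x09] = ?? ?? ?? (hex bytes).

[0] 0x15->0x08 len=8 : 53 8d da dd 6a 05 54 e5
[1] 0x02->0x0a len=2 : 30 33
[2] 0x25->0x10 len=8 : 4d 47 b5 90 f7 f5 9b dc
[3] 0x11->0x28 len=5 : 47 b5 90 f7 f5
[4] 0x00->0x0e len=3 : 06 49 30
query mem[0x11]=0x47, mem[0x2b]=0xf7, mem[0x09]=0x8d

MEM[0x11,0x2b,0x09] = 47 f7 8d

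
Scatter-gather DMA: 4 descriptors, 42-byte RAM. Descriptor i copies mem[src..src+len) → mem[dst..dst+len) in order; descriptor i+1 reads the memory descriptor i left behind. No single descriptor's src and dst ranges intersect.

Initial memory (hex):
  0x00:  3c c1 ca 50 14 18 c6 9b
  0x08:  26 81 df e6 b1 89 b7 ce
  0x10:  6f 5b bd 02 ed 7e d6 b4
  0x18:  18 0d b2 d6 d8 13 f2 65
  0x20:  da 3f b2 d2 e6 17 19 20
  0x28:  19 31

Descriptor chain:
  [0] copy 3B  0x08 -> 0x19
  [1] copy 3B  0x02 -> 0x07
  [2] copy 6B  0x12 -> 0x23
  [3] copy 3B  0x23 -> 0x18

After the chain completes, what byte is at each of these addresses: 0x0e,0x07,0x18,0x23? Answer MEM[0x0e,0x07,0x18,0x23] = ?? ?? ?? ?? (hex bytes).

D0: mem[0x19..0x1b] <- [26 81 df]
D1: mem[0x07..0x09] <- [ca 50 14]
D2: mem[0x23..0x28] <- [bd 02 ed 7e d6 b4]
D3: mem[0x18..0x1a] <- [bd 02 ed]
query mem[0x0e]=0xb7, mem[0x07]=0xca, mem[0x18]=0xbd, mem[0x23]=0xbd

MEM[0x0e,0x07,0x18,0x23] = b7 ca bd bd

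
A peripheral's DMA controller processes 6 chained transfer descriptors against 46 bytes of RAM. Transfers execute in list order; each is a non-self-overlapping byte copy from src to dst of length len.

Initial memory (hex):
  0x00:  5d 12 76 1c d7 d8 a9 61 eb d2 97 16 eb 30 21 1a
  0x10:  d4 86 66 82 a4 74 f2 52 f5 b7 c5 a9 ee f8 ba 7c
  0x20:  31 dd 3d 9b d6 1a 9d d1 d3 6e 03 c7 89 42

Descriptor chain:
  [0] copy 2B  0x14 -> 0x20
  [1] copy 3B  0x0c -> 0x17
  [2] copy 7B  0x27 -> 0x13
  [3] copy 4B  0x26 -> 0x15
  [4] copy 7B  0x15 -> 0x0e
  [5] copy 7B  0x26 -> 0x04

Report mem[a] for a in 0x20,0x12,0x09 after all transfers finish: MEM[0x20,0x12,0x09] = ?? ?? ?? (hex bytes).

D0: mem[0x20..0x21] <- [a4 74]
D1: mem[0x17..0x19] <- [eb 30 21]
D2: mem[0x13..0x19] <- [d1 d3 6e 03 c7 89 42]
D3: mem[0x15..0x18] <- [9d d1 d3 6e]
D4: mem[0x0e..0x14] <- [9d d1 d3 6e 42 c5 a9]
D5: mem[0x04..0x0a] <- [9d d1 d3 6e 03 c7 89]
query mem[0x20]=0xa4, mem[0x12]=0x42, mem[0x09]=0xc7

MEM[0x20,0x12,0x09] = a4 42 c7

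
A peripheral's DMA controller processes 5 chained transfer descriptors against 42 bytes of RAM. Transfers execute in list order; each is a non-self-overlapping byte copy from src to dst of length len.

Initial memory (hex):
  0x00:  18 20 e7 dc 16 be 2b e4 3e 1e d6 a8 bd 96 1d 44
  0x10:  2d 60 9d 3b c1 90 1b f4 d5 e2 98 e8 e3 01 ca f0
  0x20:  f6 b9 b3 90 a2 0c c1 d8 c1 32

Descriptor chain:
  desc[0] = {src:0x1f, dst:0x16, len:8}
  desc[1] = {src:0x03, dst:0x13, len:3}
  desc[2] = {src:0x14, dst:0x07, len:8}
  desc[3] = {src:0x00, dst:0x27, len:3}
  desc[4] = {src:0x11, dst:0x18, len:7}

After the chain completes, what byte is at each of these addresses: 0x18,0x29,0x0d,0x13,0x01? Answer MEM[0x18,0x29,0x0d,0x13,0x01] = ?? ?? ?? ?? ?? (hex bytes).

MEM[0x18,0x29,0x0d,0x13,0x01] = 60 e7 90 dc 20

#0 dst[0x16+8] := {0xf0,0xf6,0xb9,0xb3,0x90,0xa2,0x0c,0xc1}
#1 dst[0x13+3] := {0xdc,0x16,0xbe}
#2 dst[0x07+8] := {0x16,0xbe,0xf0,0xf6,0xb9,0xb3,0x90,0xa2}
#3 dst[0x27+3] := {0x18,0x20,0xe7}
#4 dst[0x18+7] := {0x60,0x9d,0xdc,0x16,0xbe,0xf0,0xf6}
query mem[0x18]=0x60, mem[0x29]=0xe7, mem[0x0d]=0x90, mem[0x13]=0xdc, mem[0x01]=0x20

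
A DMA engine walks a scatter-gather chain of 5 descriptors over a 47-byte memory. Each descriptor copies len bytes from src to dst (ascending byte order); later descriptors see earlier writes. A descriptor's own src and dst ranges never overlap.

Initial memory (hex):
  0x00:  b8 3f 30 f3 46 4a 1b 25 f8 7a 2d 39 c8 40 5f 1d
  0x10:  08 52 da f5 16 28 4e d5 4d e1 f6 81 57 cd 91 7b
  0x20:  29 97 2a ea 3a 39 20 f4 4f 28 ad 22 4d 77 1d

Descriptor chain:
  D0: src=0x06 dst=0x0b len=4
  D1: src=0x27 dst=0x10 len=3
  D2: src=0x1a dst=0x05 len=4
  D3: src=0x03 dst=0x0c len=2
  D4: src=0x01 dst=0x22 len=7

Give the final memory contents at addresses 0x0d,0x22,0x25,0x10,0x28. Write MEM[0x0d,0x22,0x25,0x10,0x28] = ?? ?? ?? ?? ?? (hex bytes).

MEM[0x0d,0x22,0x25,0x10,0x28] = 46 3f 46 f4 57

[0] 0x06->0x0b len=4 : 1b 25 f8 7a
[1] 0x27->0x10 len=3 : f4 4f 28
[2] 0x1a->0x05 len=4 : f6 81 57 cd
[3] 0x03->0x0c len=2 : f3 46
[4] 0x01->0x22 len=7 : 3f 30 f3 46 f6 81 57
query mem[0x0d]=0x46, mem[0x22]=0x3f, mem[0x25]=0x46, mem[0x10]=0xf4, mem[0x28]=0x57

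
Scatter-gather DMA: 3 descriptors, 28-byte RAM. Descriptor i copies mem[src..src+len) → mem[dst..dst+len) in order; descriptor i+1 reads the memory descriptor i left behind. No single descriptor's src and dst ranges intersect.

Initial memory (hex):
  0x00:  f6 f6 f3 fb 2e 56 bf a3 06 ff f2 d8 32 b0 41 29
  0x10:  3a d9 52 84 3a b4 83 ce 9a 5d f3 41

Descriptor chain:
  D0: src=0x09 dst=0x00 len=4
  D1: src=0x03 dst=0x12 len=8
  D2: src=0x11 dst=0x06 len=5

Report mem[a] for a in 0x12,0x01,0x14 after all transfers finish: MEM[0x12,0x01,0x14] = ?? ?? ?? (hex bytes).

D0: mem[0x00..0x03] <- [ff f2 d8 32]
D1: mem[0x12..0x19] <- [32 2e 56 bf a3 06 ff f2]
D2: mem[0x06..0x0a] <- [d9 32 2e 56 bf]
query mem[0x12]=0x32, mem[0x01]=0xf2, mem[0x14]=0x56

MEM[0x12,0x01,0x14] = 32 f2 56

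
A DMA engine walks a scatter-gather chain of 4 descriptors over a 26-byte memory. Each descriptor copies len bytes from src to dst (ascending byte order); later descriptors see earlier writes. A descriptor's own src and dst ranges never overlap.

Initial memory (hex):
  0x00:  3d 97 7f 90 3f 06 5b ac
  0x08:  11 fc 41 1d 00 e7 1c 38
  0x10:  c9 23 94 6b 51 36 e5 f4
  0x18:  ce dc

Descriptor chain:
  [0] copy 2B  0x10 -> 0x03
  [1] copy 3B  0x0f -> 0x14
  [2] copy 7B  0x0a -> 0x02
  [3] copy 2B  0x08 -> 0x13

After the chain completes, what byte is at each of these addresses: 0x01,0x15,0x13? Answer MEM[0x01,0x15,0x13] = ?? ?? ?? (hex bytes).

D0: mem[0x03..0x04] <- [c9 23]
D1: mem[0x14..0x16] <- [38 c9 23]
D2: mem[0x02..0x08] <- [41 1d 00 e7 1c 38 c9]
D3: mem[0x13..0x14] <- [c9 fc]
query mem[0x01]=0x97, mem[0x15]=0xc9, mem[0x13]=0xc9

MEM[0x01,0x15,0x13] = 97 c9 c9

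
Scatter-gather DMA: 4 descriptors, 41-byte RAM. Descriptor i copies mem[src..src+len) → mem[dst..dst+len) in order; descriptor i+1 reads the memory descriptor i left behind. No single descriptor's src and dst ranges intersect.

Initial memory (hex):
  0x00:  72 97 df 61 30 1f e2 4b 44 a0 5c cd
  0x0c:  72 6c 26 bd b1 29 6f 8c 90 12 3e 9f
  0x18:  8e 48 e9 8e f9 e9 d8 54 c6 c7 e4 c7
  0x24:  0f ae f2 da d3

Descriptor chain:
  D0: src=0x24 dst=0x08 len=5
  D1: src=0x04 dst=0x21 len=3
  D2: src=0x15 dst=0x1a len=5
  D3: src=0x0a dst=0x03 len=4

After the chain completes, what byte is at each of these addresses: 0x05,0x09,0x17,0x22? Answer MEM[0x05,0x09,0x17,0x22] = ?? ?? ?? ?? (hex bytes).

MEM[0x05,0x09,0x17,0x22] = d3 ae 9f 1f

[0] 0x24->0x08 len=5 : 0f ae f2 da d3
[1] 0x04->0x21 len=3 : 30 1f e2
[2] 0x15->0x1a len=5 : 12 3e 9f 8e 48
[3] 0x0a->0x03 len=4 : f2 da d3 6c
query mem[0x05]=0xd3, mem[0x09]=0xae, mem[0x17]=0x9f, mem[0x22]=0x1f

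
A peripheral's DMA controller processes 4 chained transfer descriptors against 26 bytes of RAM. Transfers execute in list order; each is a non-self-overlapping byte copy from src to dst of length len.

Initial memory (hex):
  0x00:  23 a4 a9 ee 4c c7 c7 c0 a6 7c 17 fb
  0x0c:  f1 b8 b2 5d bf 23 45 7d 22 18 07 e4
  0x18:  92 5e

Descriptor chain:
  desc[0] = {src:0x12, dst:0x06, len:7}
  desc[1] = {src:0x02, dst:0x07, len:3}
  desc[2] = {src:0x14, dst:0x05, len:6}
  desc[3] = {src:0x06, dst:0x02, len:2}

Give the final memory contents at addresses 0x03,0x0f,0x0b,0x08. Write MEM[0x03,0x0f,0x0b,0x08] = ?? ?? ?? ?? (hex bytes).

D0: mem[0x06..0x0c] <- [45 7d 22 18 07 e4 92]
D1: mem[0x07..0x09] <- [a9 ee 4c]
D2: mem[0x05..0x0a] <- [22 18 07 e4 92 5e]
D3: mem[0x02..0x03] <- [18 07]
query mem[0x03]=0x07, mem[0x0f]=0x5d, mem[0x0b]=0xe4, mem[0x08]=0xe4

MEM[0x03,0x0f,0x0b,0x08] = 07 5d e4 e4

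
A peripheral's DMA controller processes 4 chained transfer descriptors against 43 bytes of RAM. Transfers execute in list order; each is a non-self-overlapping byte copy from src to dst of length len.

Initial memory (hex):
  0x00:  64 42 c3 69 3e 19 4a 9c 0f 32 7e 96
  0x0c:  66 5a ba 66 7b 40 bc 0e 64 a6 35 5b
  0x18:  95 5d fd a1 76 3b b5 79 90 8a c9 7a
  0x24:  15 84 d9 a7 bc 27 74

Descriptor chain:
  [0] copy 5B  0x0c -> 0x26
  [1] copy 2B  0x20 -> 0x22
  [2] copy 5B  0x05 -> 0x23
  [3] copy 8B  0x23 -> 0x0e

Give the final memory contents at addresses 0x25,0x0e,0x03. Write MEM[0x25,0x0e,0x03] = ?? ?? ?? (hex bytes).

  after D0: wrote 5B at 0x26 = 665aba667b
  after D1: wrote 2B at 0x22 = 908a
  after D2: wrote 5B at 0x23 = 194a9c0f32
  after D3: wrote 8B at 0x0e = 194a9c0f32ba667b
query mem[0x25]=0x9c, mem[0x0e]=0x19, mem[0x03]=0x69

MEM[0x25,0x0e,0x03] = 9c 19 69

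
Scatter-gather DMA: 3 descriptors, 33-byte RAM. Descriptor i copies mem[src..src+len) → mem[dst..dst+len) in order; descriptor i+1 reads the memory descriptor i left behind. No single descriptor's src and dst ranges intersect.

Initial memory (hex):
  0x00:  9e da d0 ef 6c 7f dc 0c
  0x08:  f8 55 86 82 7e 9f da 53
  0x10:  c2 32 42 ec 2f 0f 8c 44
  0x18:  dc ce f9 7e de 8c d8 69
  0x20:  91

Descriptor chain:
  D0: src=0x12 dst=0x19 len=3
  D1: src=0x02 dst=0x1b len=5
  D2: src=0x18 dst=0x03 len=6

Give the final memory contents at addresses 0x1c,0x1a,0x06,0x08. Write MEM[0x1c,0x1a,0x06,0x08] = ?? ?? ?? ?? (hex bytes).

MEM[0x1c,0x1a,0x06,0x08] = ef ec d0 6c

#0 dst[0x19+3] := {0x42,0xec,0x2f}
#1 dst[0x1b+5] := {0xd0,0xef,0x6c,0x7f,0xdc}
#2 dst[0x03+6] := {0xdc,0x42,0xec,0xd0,0xef,0x6c}
query mem[0x1c]=0xef, mem[0x1a]=0xec, mem[0x06]=0xd0, mem[0x08]=0x6c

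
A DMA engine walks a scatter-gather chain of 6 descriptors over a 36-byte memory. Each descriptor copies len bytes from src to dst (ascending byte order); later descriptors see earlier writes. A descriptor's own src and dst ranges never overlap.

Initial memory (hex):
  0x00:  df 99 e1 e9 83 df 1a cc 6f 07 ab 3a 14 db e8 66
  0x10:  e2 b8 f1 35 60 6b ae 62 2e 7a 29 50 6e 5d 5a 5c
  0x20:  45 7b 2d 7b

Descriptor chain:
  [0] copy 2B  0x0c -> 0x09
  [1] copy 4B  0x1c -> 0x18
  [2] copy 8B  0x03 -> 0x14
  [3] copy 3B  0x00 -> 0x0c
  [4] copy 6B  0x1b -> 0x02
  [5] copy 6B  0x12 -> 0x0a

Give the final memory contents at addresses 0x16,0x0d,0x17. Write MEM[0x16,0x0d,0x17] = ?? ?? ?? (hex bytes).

MEM[0x16,0x0d,0x17] = df 83 1a

D0: mem[0x09..0x0a] <- [14 db]
D1: mem[0x18..0x1b] <- [6e 5d 5a 5c]
D2: mem[0x14..0x1b] <- [e9 83 df 1a cc 6f 14 db]
D3: mem[0x0c..0x0e] <- [df 99 e1]
D4: mem[0x02..0x07] <- [db 6e 5d 5a 5c 45]
D5: mem[0x0a..0x0f] <- [f1 35 e9 83 df 1a]
query mem[0x16]=0xdf, mem[0x0d]=0x83, mem[0x17]=0x1a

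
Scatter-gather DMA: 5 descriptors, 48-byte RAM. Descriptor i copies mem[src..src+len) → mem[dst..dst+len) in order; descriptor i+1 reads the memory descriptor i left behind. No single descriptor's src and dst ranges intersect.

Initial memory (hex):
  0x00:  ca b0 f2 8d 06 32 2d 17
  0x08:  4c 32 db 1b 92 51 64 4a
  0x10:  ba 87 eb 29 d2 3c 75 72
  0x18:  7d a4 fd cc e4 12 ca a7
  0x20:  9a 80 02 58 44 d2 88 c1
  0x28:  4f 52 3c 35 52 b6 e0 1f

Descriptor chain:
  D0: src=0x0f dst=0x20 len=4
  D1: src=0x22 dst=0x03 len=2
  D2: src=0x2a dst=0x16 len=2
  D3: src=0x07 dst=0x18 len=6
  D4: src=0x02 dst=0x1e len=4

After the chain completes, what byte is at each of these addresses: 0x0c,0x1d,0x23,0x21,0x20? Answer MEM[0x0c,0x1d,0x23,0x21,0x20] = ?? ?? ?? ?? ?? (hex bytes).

  after D0: wrote 4B at 0x20 = 4aba87eb
  after D1: wrote 2B at 0x03 = 87eb
  after D2: wrote 2B at 0x16 = 3c35
  after D3: wrote 6B at 0x18 = 174c32db1b92
  after D4: wrote 4B at 0x1e = f287eb32
query mem[0x0c]=0x92, mem[0x1d]=0x92, mem[0x23]=0xeb, mem[0x21]=0x32, mem[0x20]=0xeb

MEM[0x0c,0x1d,0x23,0x21,0x20] = 92 92 eb 32 eb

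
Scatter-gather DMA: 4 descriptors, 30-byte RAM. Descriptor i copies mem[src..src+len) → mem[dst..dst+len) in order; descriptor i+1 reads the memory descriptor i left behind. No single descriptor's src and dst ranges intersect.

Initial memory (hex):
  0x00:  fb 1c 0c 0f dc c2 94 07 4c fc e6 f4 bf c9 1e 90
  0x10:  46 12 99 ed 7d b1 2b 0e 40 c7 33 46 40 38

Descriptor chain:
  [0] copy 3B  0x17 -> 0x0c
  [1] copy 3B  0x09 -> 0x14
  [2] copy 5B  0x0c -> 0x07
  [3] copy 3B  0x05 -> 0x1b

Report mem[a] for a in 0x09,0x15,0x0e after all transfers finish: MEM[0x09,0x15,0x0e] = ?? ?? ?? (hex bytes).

#0 dst[0x0c+3] := {0x0e,0x40,0xc7}
#1 dst[0x14+3] := {0xfc,0xe6,0xf4}
#2 dst[0x07+5] := {0x0e,0x40,0xc7,0x90,0x46}
#3 dst[0x1b+3] := {0xc2,0x94,0x0e}
query mem[0x09]=0xc7, mem[0x15]=0xe6, mem[0x0e]=0xc7

MEM[0x09,0x15,0x0e] = c7 e6 c7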